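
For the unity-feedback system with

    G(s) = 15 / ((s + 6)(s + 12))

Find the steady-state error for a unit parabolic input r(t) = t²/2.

e_ss = ∞

G(s) has no poles at the origin.
This is a Type 0 system; Ka = lim_{s→0} s^2·G(s) = 0, so the steady-state error for a parabola input is infinite.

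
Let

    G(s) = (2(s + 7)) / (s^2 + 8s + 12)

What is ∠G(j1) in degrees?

At s = j1: numerator = 14 + j2, denominator = 11 + j8.
∠G = ∠num − ∠den = 8.1301° − (36.027°) = -27.90°.

∠G(j1) ≈ -27.90°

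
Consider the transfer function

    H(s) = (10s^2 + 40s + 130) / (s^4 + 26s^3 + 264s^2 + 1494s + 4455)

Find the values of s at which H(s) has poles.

s = -3 ± 6j, -9, -11

The poles are the roots of the denominator s^4 + 26s^3 + 264s^2 + 1494s + 4455 = 0.
Trying s = -9: the polynomial evaluates to 0, so (s + 9) is a factor.
Dividing out leaves s^3 + 17s^2 + 111s + 495 = 0.
This factors further as (s^2 + 6s + 45)(s + 11) = 0.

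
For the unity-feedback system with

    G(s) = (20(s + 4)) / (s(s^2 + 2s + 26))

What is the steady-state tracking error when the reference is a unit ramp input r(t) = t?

e_ss = 0.3250

G(s) has one pole at the origin.
This is a Type 1 system. Kv = lim_{s→0} s·G(s) = 80/26 = 40/13.
e_ss = 1/Kv = 1/(40/13) = 13/40 ≈ 0.3250.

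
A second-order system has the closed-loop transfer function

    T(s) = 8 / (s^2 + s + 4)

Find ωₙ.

Compare the denominator to the standard form s^2 + 2ζωₙs + ωₙ².
ωₙ² = 4, so ωₙ = 2 rad/s.

ωₙ = 2 rad/s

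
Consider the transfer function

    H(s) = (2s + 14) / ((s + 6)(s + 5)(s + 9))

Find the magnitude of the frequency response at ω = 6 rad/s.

Substitute s = j6: numerator = 14 + j12, denominator = -450 + j558.
|H(j6)| = |14 + j12| / |-450 + j558| = 18.439 / 716.84 ≈ 0.02572.

|H(j6)| ≈ 0.02572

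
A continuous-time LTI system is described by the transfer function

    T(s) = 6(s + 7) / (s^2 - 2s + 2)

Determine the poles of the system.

The poles are the roots of the denominator s^2 - 2s + 2 = 0.
Using the quadratic formula: s = (2 ± √(-4))/2 = 1 ± 1j.

s = 1 ± j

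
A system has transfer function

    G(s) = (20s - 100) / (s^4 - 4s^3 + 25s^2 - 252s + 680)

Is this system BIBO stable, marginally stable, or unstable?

The denominator s^4 - 4s^3 + 25s^2 - 252s + 680 factors as (s^2 + 4s + 40)(s^2 - 8s + 17), giving poles at s = -2 ± 6j, 4 ± j.
Since the pole(s) at s = 4 + j, 4 - j lie in the right half-plane, the system is unstable.

unstable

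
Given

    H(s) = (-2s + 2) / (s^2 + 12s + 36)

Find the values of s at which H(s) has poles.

The poles are the roots of the denominator s^2 + 12s + 36 = 0.
Factoring: (s + 6)^2 = 0, so s = -6 and s = -6.

s = -6, -6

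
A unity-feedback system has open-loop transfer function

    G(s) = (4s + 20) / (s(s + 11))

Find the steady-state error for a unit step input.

G(s) has one pole at the origin.
This is a Type 1 system; for a step input the steady-state error is zero.

e_ss = 0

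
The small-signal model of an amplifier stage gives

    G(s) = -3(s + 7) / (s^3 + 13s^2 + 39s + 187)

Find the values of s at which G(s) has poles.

The poles are the roots of the denominator s^3 + 13s^2 + 39s + 187 = 0.
Trying s = -11: the polynomial evaluates to 0, so (s + 11) is a factor.
Dividing out leaves s^2 + 2s + 17 = 0.
The quadratic formula then gives s = -1 ± 4j.

s = -1 ± 4j, -11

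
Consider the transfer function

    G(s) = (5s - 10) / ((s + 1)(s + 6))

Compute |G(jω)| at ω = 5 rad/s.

Substitute s = j5: numerator = -10 + j25, denominator = -19 + j35.
|G(j5)| = |-10 + j25| / |-19 + j35| = 26.926 / 39.825 ≈ 0.6761.

|G(j5)| ≈ 0.6761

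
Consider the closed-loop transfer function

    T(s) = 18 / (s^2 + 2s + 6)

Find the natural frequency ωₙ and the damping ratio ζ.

ωₙ ≈ 2.449 rad/s, ζ ≈ 0.4082

Compare the denominator to the standard form s^2 + 2ζωₙs + ωₙ².
ωₙ² = 6, so ωₙ = √6 ≈ 2.449 rad/s.
2ζωₙ = 2, so ζ = 2/(2·√6) ≈ 0.4082.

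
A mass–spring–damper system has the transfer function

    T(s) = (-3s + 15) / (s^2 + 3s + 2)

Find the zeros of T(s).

s = 5

Set the numerator to zero: -3s + 15 = 0, i.e. -3·(s - 5) = 0.
So s = 5.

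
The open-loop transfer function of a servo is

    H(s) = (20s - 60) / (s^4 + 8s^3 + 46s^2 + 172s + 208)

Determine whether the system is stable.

stable

The denominator s^4 + 8s^3 + 46s^2 + 172s + 208 factors as (s + 4)(s^2 + 2s + 26)(s + 2), giving poles at s = -4, -1 + 5j, -1 - 5j, -2.
Since all poles lie strictly in the left half-plane, the system is stable.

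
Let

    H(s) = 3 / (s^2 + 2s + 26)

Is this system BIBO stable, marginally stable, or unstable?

The poles can be read from the denominator factors: s = -1 ± 5j.
Since all poles lie strictly in the left half-plane, the system is stable.

stable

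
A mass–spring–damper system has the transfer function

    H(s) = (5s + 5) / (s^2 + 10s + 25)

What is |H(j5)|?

Substitute s = j5: numerator = 5 + j25, denominator = j50.
|H(j5)| = |5 + j25| / |j50| = 25.495 / 50 ≈ 0.5099.

|H(j5)| ≈ 0.5099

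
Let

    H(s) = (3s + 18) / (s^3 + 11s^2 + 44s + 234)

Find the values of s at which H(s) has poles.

s = -1 + 5j, -1 - 5j, -9

The poles are the roots of the denominator s^3 + 11s^2 + 44s + 234 = 0.
Trying s = -9: the polynomial evaluates to 0, so (s + 9) is a factor.
Dividing out leaves s^2 + 2s + 26 = 0.
The quadratic formula then gives s = -1 ± 5j.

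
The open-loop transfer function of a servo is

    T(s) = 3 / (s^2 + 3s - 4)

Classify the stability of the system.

unstable

The denominator s^2 + 3s - 4 factors as (s + 4)(s - 1), giving poles at s = -4, 1.
Since the pole(s) at s = 1 lie in the right half-plane, the system is unstable.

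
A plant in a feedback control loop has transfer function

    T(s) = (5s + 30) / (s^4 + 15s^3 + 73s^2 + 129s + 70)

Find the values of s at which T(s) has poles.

The poles are the roots of the denominator s^4 + 15s^3 + 73s^2 + 129s + 70 = 0.
Trying s = -2: the polynomial evaluates to 0, so (s + 2) is a factor.
Dividing out leaves s^3 + 13s^2 + 47s + 35 = 0.
This factors further as (s + 5)(s + 1)(s + 7) = 0.

s = -2, -5, -1, -7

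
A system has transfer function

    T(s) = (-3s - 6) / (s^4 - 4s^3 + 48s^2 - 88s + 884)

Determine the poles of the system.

s = 3 + 5j, 3 - 5j, -1 + 5j, -1 - 5j

The poles are the roots of the denominator s^4 - 4s^3 + 48s^2 - 88s + 884 = 0.
No real roots exist; factor into two real quadratics: (s^2 - 6s + 34)(s^2 + 2s + 26) = 0.
Each quadratic gives a conjugate pair via the quadratic formula.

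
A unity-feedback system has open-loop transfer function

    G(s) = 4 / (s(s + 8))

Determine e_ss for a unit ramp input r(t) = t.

G(s) has one pole at the origin.
This is a Type 1 system. Kv = lim_{s→0} s·G(s) = 4/8 = 1/2.
e_ss = 1/Kv = 1/(1/2) = 2.

e_ss = 2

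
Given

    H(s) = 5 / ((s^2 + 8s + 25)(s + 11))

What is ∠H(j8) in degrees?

∠H(j8) ≈ -157.4°

At s = j8: numerator = 5, denominator = -941 + j392.
∠H = ∠num − ∠den = 0° − (157.38°) = -157.4°.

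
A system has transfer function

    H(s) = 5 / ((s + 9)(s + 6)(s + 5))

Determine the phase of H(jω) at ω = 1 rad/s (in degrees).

∠H(j1) ≈ -27.11°

At s = j1: numerator = 5, denominator = 250 + j128.
∠H = ∠num − ∠den = 0° − (27.112°) = -27.11°.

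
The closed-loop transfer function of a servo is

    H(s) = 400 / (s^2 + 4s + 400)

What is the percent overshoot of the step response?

Comparing s^2 + 4s + 400 to s^2 + 2ζωₙs + ωₙ²: ωₙ = 20 rad/s and ζ = 4/(2·20) = 0.1.
%OS = 100·exp(−πζ/√(1−ζ²)) = 100·exp(−π·0.1/√(1−0.1²)) ≈ 72.9%.

%OS ≈ 72.9%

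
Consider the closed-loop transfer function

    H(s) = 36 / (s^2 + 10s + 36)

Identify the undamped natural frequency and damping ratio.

ωₙ = 6 rad/s, ζ ≈ 0.8333

Compare the denominator to the standard form s^2 + 2ζωₙs + ωₙ².
ωₙ² = 36, so ωₙ = 6 rad/s.
2ζωₙ = 10, so ζ = 10/(2·6) ≈ 0.8333.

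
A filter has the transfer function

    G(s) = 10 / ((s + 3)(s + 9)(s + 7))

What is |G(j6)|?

|G(j6)| ≈ 0.01495

Substitute s = j6: numerator = 10, denominator = -495 + j450.
|G(j6)| = |10| / |-495 + j450| = 10 / 668.97 ≈ 0.01495.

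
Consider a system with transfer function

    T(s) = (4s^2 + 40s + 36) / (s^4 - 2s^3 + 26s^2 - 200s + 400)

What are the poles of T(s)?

The poles are the roots of the denominator s^4 - 2s^3 + 26s^2 - 200s + 400 = 0.
No real roots exist; factor into two real quadratics: (s^2 - 6s + 10)(s^2 + 4s + 40) = 0.
Each quadratic gives a conjugate pair via the quadratic formula.

s = 3 + j, 3 - j, -2 + 6j, -2 - 6j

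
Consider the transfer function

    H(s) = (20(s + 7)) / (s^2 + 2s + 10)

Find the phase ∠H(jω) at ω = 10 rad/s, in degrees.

∠H(j10) ≈ -112.5°

At s = j10: numerator = 140 + j200, denominator = -90 + j20.
∠H = ∠num − ∠den = 55.008° − (167.47°) = -112.5°.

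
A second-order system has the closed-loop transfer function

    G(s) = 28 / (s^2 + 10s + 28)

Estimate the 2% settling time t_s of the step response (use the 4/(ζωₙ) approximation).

Comparing s^2 + 10s + 28 to s^2 + 2ζωₙs + ωₙ²: ωₙ = √28 ≈ 5.292 rad/s and ζ = 10/(2·√28) ≈ 0.9449.
ζωₙ = 10/2 = 5, so t_s ≈ 4/(ζωₙ) = 4/5 = 0.8000 s.

t_s ≈ 0.8000 s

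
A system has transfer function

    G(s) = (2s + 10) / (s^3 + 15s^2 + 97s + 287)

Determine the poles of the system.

The poles are the roots of the denominator s^3 + 15s^2 + 97s + 287 = 0.
Trying s = -7: the polynomial evaluates to 0, so (s + 7) is a factor.
Dividing out leaves s^2 + 8s + 41 = 0.
The quadratic formula then gives s = -4 ± 5j.

s = -4 + 5j, -4 - 5j, -7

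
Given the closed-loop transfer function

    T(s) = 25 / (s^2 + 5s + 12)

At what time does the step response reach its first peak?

t_p ≈ 1.310 s

Comparing s^2 + 5s + 12 to s^2 + 2ζωₙs + ωₙ²: ωₙ = √12 ≈ 3.464 rad/s and ζ = 5/(2·√12) ≈ 0.7217.
ζωₙ = 5/2 = 2.5, so ω_d = ωₙ√(1−ζ²) = √(ωₙ² − (ζωₙ)²) = √(12 − 2.5²) = √5.75 ≈ 2.398 rad/s.
t_p = π/ω_d = π/2.398 ≈ 1.310 s.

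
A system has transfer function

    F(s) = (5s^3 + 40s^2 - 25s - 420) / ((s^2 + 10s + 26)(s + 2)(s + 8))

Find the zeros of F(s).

Set the numerator to zero: 5s^3 + 40s^2 - 25s - 420 = 0, i.e. 5·(s^3 + 8s^2 - 5s - 84) = 0.
Factoring: (s + 4)(s - 3)(s + 7) = 0.

s = -4, 3, -7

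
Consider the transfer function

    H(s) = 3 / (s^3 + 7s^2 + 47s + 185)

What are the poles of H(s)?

s = -1 + 6j, -1 - 6j, -5

The poles are the roots of the denominator s^3 + 7s^2 + 47s + 185 = 0.
Trying s = -5: the polynomial evaluates to 0, so (s + 5) is a factor.
Dividing out leaves s^2 + 2s + 37 = 0.
The quadratic formula then gives s = -1 ± 6j.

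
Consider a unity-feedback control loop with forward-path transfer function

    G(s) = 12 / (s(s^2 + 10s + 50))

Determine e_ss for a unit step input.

G(s) has one pole at the origin.
This is a Type 1 system; for a step input the steady-state error is zero.

e_ss = 0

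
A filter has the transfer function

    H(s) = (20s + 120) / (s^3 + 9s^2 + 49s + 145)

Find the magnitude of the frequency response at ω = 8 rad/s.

Substitute s = j8: numerator = 120 + j160, denominator = -431 - j120.
|H(j8)| = |120 + j160| / |-431 - j120| = 200 / 447.39 ≈ 0.4470.

|H(j8)| ≈ 0.4470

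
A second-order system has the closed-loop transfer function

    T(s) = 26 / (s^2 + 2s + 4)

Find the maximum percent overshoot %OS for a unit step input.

Comparing s^2 + 2s + 4 to s^2 + 2ζωₙs + ωₙ²: ωₙ = 2 rad/s and ζ = 2/(2·2) = 0.5.
%OS = 100·exp(−πζ/√(1−ζ²)) = 100·exp(−π·0.5/√(1−0.5²)) ≈ 16.3%.

%OS ≈ 16.3%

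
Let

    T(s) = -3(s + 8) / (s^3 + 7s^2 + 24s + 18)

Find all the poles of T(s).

s = -3 + 3j, -3 - 3j, -1

The poles are the roots of the denominator s^3 + 7s^2 + 24s + 18 = 0.
Trying s = -1: the polynomial evaluates to 0, so (s + 1) is a factor.
Dividing out leaves s^2 + 6s + 18 = 0.
The quadratic formula then gives s = -3 ± 3j.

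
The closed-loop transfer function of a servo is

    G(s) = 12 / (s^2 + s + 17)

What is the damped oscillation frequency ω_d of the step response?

Comparing s^2 + s + 17 to s^2 + 2ζωₙs + ωₙ²: ωₙ = √17 ≈ 4.123 rad/s and ζ = 1/(2·√17) ≈ 0.1213.
ζωₙ = 1/2 = 0.5, so ω_d = ωₙ√(1−ζ²) = √(ωₙ² − (ζωₙ)²) = √(17 − 0.5²) = √16.75 ≈ 4.093 rad/s.

ω_d ≈ 4.093 rad/s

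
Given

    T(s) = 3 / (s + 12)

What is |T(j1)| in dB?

|T(j1)|_dB ≈ -12.1 dB

Substitute s = j1: numerator = 3, denominator = 12 + j1.
|T(j1)| = |3| / |12 + j1| = 3 / 12.042 ≈ 0.2491.
In decibels: 20·log₁₀(0.2491) ≈ -12.1 dB.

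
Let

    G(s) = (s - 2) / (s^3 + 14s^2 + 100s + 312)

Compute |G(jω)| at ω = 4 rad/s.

|G(j4)| ≈ 0.01288

Substitute s = j4: numerator = -2 + j4, denominator = 88 + j336.
|G(j4)| = |-2 + j4| / |88 + j336| = 4.4721 / 347.33 ≈ 0.01288.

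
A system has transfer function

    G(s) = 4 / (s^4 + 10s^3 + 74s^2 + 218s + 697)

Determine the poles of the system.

s = -4 + 5j, -4 - 5j, -1 + 4j, -1 - 4j

The poles are the roots of the denominator s^4 + 10s^3 + 74s^2 + 218s + 697 = 0.
No real roots exist; factor into two real quadratics: (s^2 + 8s + 41)(s^2 + 2s + 17) = 0.
Each quadratic gives a conjugate pair via the quadratic formula.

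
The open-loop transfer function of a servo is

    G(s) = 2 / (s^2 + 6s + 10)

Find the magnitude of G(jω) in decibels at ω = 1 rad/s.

|G(j1)|_dB ≈ -14.7 dB

Substitute s = j1: numerator = 2, denominator = 9 + j6.
|G(j1)| = |2| / |9 + j6| = 2 / 10.817 ≈ 0.1849.
In decibels: 20·log₁₀(0.1849) ≈ -14.7 dB.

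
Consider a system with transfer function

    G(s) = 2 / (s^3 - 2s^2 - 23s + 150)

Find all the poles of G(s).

The poles are the roots of the denominator s^3 - 2s^2 - 23s + 150 = 0.
Trying s = -6: the polynomial evaluates to 0, so (s + 6) is a factor.
Dividing out leaves s^2 - 8s + 25 = 0.
The quadratic formula then gives s = 4 ± 3j.

s = 4 ± 3j, -6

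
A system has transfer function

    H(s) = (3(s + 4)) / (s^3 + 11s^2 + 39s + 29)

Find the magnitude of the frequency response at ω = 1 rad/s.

|H(j1)| ≈ 0.2942

Substitute s = j1: numerator = 12 + j3, denominator = 18 + j38.
|H(j1)| = |12 + j3| / |18 + j38| = 12.369 / 42.048 ≈ 0.2942.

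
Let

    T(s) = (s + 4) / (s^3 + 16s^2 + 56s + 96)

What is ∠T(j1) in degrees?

∠T(j1) ≈ -20.47°

At s = j1: numerator = 4 + j1, denominator = 80 + j55.
∠T = ∠num − ∠den = 14.036° − (34.509°) = -20.47°.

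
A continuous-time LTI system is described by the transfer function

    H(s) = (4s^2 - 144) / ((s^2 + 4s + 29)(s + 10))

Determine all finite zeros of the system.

Set the numerator to zero: 4s^2 - 144 = 0, i.e. 4·(s^2 - 36) = 0.
Factoring: (s + 6)(s - 6) = 0.

s = -6, 6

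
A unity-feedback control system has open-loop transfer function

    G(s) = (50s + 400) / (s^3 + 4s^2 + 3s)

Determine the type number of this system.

Type 1

Factor s from the denominator: s^3 + 4s^2 + 3s = s·(s^2 + 4s + 3).
There is 1 pole at the origin, so the system is Type 1.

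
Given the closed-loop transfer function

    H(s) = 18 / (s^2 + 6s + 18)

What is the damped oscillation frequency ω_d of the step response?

Comparing s^2 + 6s + 18 to s^2 + 2ζωₙs + ωₙ²: ωₙ = √18 ≈ 4.243 rad/s and ζ = 6/(2·√18) ≈ 0.7071.
ζωₙ = 6/2 = 3, so ω_d = ωₙ√(1−ζ²) = √(ωₙ² − (ζωₙ)²) = √(18 − 3²) = √9 = 3 rad/s.

ω_d = 3 rad/s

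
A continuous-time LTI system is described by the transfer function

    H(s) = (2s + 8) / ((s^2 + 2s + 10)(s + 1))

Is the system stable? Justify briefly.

The poles can be read from the denominator factors: s = -1 + 3j, -1 - 3j, -1.
Since all poles lie strictly in the left half-plane, the system is stable.

stable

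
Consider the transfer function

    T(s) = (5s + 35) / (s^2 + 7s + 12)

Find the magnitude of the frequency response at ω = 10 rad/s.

Substitute s = j10: numerator = 35 + j50, denominator = -88 + j70.
|T(j10)| = |35 + j50| / |-88 + j70| = 61.033 / 112.45 ≈ 0.5428.

|T(j10)| ≈ 0.5428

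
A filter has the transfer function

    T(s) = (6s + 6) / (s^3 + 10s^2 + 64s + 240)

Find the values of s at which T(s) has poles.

s = -2 ± 6j, -6

The poles are the roots of the denominator s^3 + 10s^2 + 64s + 240 = 0.
Trying s = -6: the polynomial evaluates to 0, so (s + 6) is a factor.
Dividing out leaves s^2 + 4s + 40 = 0.
The quadratic formula then gives s = -2 ± 6j.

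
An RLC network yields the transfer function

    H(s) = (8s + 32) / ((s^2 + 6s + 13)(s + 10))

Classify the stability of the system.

The poles can be read from the denominator factors: s = -3 + 2j, -3 - 2j, -10.
Since all poles lie strictly in the left half-plane, the system is stable.

stable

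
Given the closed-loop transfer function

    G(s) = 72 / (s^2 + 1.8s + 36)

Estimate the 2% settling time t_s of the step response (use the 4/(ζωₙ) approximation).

t_s ≈ 4.444 s

Comparing s^2 + 1.8s + 36 to s^2 + 2ζωₙs + ωₙ²: ωₙ = 6 rad/s and ζ = 1.8/(2·6) = 0.15.
ζωₙ = 1.8/2 = 0.9, so t_s ≈ 4/(ζωₙ) = 4/0.9 ≈ 4.444 s.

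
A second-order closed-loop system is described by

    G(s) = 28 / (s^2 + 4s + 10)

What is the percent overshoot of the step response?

%OS ≈ 7.69%

Comparing s^2 + 4s + 10 to s^2 + 2ζωₙs + ωₙ²: ωₙ = √10 ≈ 3.162 rad/s and ζ = 4/(2·√10) ≈ 0.6325.
%OS = 100·exp(−πζ/√(1−ζ²)) = 100·exp(−π·0.6325/√(1−0.6325²)) ≈ 7.69%.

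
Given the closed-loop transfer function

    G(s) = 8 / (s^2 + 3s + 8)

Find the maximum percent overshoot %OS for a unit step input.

%OS ≈ 14.0%

Comparing s^2 + 3s + 8 to s^2 + 2ζωₙs + ωₙ²: ωₙ = √8 ≈ 2.828 rad/s and ζ = 3/(2·√8) ≈ 0.5303.
%OS = 100·exp(−πζ/√(1−ζ²)) = 100·exp(−π·0.5303/√(1−0.5303²)) ≈ 14.0%.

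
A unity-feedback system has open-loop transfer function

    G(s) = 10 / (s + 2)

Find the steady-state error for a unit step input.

e_ss = 0.1667

G(s) has no poles at the origin.
This is a Type 0 system. Kp = lim_{s→0} G(s) = 10/2 = 5.
e_ss = 1/(1 + Kp) = 1/(1 + 5) = 1/6 ≈ 0.1667.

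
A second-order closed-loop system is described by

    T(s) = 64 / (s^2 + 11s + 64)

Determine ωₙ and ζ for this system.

ωₙ = 8 rad/s, ζ = 0.6875

Compare the denominator to the standard form s^2 + 2ζωₙs + ωₙ².
ωₙ² = 64, so ωₙ = 8 rad/s.
2ζωₙ = 11, so ζ = 11/(2·8) = 0.6875.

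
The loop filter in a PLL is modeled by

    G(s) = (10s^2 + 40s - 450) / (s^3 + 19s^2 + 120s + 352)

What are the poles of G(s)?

s = -4 + 4j, -4 - 4j, -11

The poles are the roots of the denominator s^3 + 19s^2 + 120s + 352 = 0.
Trying s = -11: the polynomial evaluates to 0, so (s + 11) is a factor.
Dividing out leaves s^2 + 8s + 32 = 0.
The quadratic formula then gives s = -4 ± 4j.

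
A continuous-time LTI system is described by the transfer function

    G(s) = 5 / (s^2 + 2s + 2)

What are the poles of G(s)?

The poles are the roots of the denominator s^2 + 2s + 2 = 0.
Using the quadratic formula: s = (-2 ± √(-4))/2 = -1 ± 1j.

s = -1 + j, -1 - j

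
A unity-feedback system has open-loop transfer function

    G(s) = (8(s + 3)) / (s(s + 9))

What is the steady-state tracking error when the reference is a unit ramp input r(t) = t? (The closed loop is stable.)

e_ss = 0.3750

G(s) has one pole at the origin.
This is a Type 1 system. Kv = lim_{s→0} s·G(s) = 24/9 = 8/3.
e_ss = 1/Kv = 1/(8/3) = 3/8 ≈ 0.3750.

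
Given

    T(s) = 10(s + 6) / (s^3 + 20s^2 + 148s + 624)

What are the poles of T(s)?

s = -4 ± 6j, -12

The poles are the roots of the denominator s^3 + 20s^2 + 148s + 624 = 0.
Trying s = -12: the polynomial evaluates to 0, so (s + 12) is a factor.
Dividing out leaves s^2 + 8s + 52 = 0.
The quadratic formula then gives s = -4 ± 6j.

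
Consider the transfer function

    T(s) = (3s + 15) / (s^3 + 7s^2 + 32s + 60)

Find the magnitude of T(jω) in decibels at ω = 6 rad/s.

|T(j6)|_dB ≈ -18.3 dB

Substitute s = j6: numerator = 15 + j18, denominator = -192 - j24.
|T(j6)| = |15 + j18| / |-192 - j24| = 23.431 / 193.49 ≈ 0.1211.
In decibels: 20·log₁₀(0.1211) ≈ -18.3 dB.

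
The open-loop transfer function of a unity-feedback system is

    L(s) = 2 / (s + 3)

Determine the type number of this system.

The denominator has no factor of s at the origin — no free integrator — so this is a Type 0 system.

Type 0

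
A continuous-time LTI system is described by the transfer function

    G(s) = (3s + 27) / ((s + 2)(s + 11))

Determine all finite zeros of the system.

s = -9

Set the numerator to zero: 3s + 27 = 0, i.e. 3·(s + 9) = 0.
So s = -9.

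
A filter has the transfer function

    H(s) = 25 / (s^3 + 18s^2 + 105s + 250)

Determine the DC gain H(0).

Set s = 0: H(0) = (25) / (250) = 1/10.

H(0) = 1/10 ≈ 0.1000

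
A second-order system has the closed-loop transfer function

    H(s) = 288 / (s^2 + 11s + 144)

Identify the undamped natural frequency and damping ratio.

ωₙ = 12 rad/s, ζ ≈ 0.4583

Compare the denominator to the standard form s^2 + 2ζωₙs + ωₙ².
ωₙ² = 144, so ωₙ = 12 rad/s.
2ζωₙ = 11, so ζ = 11/(2·12) ≈ 0.4583.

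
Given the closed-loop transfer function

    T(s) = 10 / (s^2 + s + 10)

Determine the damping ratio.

ζ ≈ 0.1581

Compare the denominator to the standard form s^2 + 2ζωₙs + ωₙ².
ωₙ² = 10, so ωₙ = √10 ≈ 3.162 rad/s.
2ζωₙ = 1, so ζ = 1/(2·√10) ≈ 0.1581.
With ζ = 0.1581 the response is underdamped.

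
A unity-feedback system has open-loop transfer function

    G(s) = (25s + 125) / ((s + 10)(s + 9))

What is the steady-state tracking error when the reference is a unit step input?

G(s) has no poles at the origin.
This is a Type 0 system. Kp = lim_{s→0} G(s) = 125/90 = 25/18.
e_ss = 1/(1 + Kp) = 1/(1 + 25/18) = 18/43 ≈ 0.4186.

e_ss = 0.4186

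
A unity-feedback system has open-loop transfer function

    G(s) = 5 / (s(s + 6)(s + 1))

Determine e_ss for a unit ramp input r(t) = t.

G(s) has one pole at the origin.
This is a Type 1 system. Kv = lim_{s→0} s·G(s) = 5/6.
e_ss = 1/Kv = 1/(5/6) = 6/5 ≈ 1.200.

e_ss = 1.200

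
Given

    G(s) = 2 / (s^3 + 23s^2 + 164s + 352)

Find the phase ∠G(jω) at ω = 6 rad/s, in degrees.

At s = j6: numerator = 2, denominator = -476 + j768.
∠G = ∠num − ∠den = 0° − (121.79°) = -121.8°.

∠G(j6) ≈ -121.8°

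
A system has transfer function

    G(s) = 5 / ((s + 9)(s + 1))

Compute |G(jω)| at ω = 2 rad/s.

|G(j2)| ≈ 0.2425

Substitute s = j2: numerator = 5, denominator = 5 + j20.
|G(j2)| = |5| / |5 + j20| = 5 / 20.616 ≈ 0.2425.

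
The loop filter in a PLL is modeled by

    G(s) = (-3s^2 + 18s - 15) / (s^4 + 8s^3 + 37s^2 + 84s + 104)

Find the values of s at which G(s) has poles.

s = -2 + 3j, -2 - 3j, -2 + 2j, -2 - 2j

The poles are the roots of the denominator s^4 + 8s^3 + 37s^2 + 84s + 104 = 0.
No real roots exist; factor into two real quadratics: (s^2 + 4s + 13)(s^2 + 4s + 8) = 0.
Each quadratic gives a conjugate pair via the quadratic formula.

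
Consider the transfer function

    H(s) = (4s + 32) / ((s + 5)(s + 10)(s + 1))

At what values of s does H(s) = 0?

Set the numerator to zero: 4s + 32 = 0, i.e. 4·(s + 8) = 0.
So s = -8.

s = -8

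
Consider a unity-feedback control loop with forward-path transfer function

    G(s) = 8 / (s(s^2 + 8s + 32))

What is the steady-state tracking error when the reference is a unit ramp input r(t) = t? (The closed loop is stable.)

G(s) has one pole at the origin.
This is a Type 1 system. Kv = lim_{s→0} s·G(s) = 8/32 = 1/4.
e_ss = 1/Kv = 1/(1/4) = 4.

e_ss = 4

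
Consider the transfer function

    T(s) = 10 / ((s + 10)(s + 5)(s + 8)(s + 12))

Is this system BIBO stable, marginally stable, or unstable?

The poles can be read from the denominator factors: s = -10, -5, -8, -12.
Since all poles lie strictly in the left half-plane, the system is stable.

stable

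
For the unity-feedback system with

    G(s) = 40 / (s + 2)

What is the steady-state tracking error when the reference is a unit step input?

G(s) has no poles at the origin.
This is a Type 0 system. Kp = lim_{s→0} G(s) = 40/2 = 20.
e_ss = 1/(1 + Kp) = 1/(1 + 20) = 1/21 ≈ 0.04762.

e_ss = 0.04762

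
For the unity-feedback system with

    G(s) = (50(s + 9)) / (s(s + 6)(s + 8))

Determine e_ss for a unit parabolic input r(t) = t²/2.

e_ss = ∞

G(s) has one pole at the origin.
This is a Type 1 system; Ka = lim_{s→0} s^2·G(s) = 0, so the steady-state error for a parabola input is infinite.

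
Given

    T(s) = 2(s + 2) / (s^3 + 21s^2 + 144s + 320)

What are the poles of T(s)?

The poles are the roots of the denominator s^3 + 21s^2 + 144s + 320 = 0.
Trying s = -8: the polynomial evaluates to 0, so (s + 8) is a factor.
Dividing out leaves s^2 + 13s + 40 = 0.
Factoring the quadratic: (s + 8)(s + 5) = 0.

s = -8, -8, -5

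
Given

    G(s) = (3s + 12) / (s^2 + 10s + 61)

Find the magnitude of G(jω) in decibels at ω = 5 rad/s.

|G(j5)|_dB ≈ -10.1 dB

Substitute s = j5: numerator = 12 + j15, denominator = 36 + j50.
|G(j5)| = |12 + j15| / |36 + j50| = 19.209 / 61.612 ≈ 0.3118.
In decibels: 20·log₁₀(0.3118) ≈ -10.1 dB.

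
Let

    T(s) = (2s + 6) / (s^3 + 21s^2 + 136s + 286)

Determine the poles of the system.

s = -5 + j, -5 - j, -11

The poles are the roots of the denominator s^3 + 21s^2 + 136s + 286 = 0.
Trying s = -11: the polynomial evaluates to 0, so (s + 11) is a factor.
Dividing out leaves s^2 + 10s + 26 = 0.
The quadratic formula then gives s = -5 ± 1j.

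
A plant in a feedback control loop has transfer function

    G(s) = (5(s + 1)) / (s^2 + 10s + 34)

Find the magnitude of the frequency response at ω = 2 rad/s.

|G(j2)| ≈ 0.3101

Substitute s = j2: numerator = 5 + j10, denominator = 30 + j20.
|G(j2)| = |5 + j10| / |30 + j20| = 11.180 / 36.056 ≈ 0.3101.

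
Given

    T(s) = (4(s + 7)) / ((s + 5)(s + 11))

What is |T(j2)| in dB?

Substitute s = j2: numerator = 28 + j8, denominator = 51 + j32.
|T(j2)| = |28 + j8| / |51 + j32| = 29.120 / 60.208 ≈ 0.4837.
In decibels: 20·log₁₀(0.4837) ≈ -6.31 dB.

|T(j2)|_dB ≈ -6.31 dB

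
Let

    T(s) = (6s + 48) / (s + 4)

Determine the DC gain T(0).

T(0) = 12

Set s = 0: T(0) = (48) / (4) = 12.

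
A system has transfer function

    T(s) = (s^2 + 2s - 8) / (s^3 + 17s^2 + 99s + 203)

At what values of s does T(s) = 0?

s = -4, 2

Set the numerator to zero: s^2 + 2s - 8 = 0.
Factoring: (s + 4)(s - 2) = 0.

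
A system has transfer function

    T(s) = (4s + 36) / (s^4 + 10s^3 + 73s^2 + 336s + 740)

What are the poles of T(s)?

s = -4 + 2j, -4 - 2j, -1 + 6j, -1 - 6j

The poles are the roots of the denominator s^4 + 10s^3 + 73s^2 + 336s + 740 = 0.
No real roots exist; factor into two real quadratics: (s^2 + 8s + 20)(s^2 + 2s + 37) = 0.
Each quadratic gives a conjugate pair via the quadratic formula.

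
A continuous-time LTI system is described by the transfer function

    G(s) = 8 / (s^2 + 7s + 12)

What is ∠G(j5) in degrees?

At s = j5: numerator = 8, denominator = -13 + j35.
∠G = ∠num − ∠den = 0° − (110.38°) = -110.4°.

∠G(j5) ≈ -110.4°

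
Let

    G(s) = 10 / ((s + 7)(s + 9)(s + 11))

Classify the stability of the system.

The poles can be read from the denominator factors: s = -7, -9, -11.
Since all poles lie strictly in the left half-plane, the system is stable.

stable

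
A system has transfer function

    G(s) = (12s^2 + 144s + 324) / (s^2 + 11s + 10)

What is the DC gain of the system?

Set s = 0: G(0) = (324) / (10) = 162/5.

G(0) = 162/5 ≈ 32.40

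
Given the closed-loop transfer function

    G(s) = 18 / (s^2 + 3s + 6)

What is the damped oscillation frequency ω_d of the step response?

Comparing s^2 + 3s + 6 to s^2 + 2ζωₙs + ωₙ²: ωₙ = √6 ≈ 2.449 rad/s and ζ = 3/(2·√6) ≈ 0.6124.
ζωₙ = 3/2 = 1.5, so ω_d = ωₙ√(1−ζ²) = √(ωₙ² − (ζωₙ)²) = √(6 − 1.5²) = √3.75 ≈ 1.936 rad/s.

ω_d ≈ 1.936 rad/s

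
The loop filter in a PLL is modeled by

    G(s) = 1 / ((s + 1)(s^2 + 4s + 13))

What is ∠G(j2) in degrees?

At s = j2: numerator = 1, denominator = -7 + j26.
∠G = ∠num − ∠den = 0° − (105.07°) = -105.1°.

∠G(j2) ≈ -105.1°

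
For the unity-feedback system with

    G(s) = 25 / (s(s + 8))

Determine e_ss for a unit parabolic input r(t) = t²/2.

G(s) has one pole at the origin.
This is a Type 1 system; Ka = lim_{s→0} s^2·G(s) = 0, so the steady-state error for a parabola input is infinite.

e_ss = ∞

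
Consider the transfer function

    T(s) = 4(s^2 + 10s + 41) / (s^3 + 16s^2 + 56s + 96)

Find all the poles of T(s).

The poles are the roots of the denominator s^3 + 16s^2 + 56s + 96 = 0.
Trying s = -12: the polynomial evaluates to 0, so (s + 12) is a factor.
Dividing out leaves s^2 + 4s + 8 = 0.
The quadratic formula then gives s = -2 ± 2j.

s = -2 ± 2j, -12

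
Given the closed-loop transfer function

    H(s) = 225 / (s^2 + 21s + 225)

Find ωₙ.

Compare the denominator to the standard form s^2 + 2ζωₙs + ωₙ².
ωₙ² = 225, so ωₙ = 15 rad/s.

ωₙ = 15 rad/s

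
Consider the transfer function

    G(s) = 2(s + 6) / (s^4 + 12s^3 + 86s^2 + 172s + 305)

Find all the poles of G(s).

s = -5 ± 6j, -1 ± 2j

The poles are the roots of the denominator s^4 + 12s^3 + 86s^2 + 172s + 305 = 0.
No real roots exist; factor into two real quadratics: (s^2 + 10s + 61)(s^2 + 2s + 5) = 0.
Each quadratic gives a conjugate pair via the quadratic formula.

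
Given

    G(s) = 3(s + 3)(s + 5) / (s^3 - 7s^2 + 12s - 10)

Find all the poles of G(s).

The poles are the roots of the denominator s^3 - 7s^2 + 12s - 10 = 0.
Trying s = 5: the polynomial evaluates to 0, so (s - 5) is a factor.
Dividing out leaves s^2 - 2s + 2 = 0.
The quadratic formula then gives s = 1 ± 1j.

s = 5, 1 + j, 1 - j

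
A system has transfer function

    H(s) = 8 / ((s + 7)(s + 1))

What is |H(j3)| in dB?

|H(j3)|_dB ≈ -9.57 dB

Substitute s = j3: numerator = 8, denominator = -2 + j24.
|H(j3)| = |8| / |-2 + j24| = 8 / 24.083 ≈ 0.3322.
In decibels: 20·log₁₀(0.3322) ≈ -9.57 dB.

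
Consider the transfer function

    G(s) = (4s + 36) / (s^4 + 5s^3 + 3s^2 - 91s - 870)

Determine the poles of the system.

The poles are the roots of the denominator s^4 + 5s^3 + 3s^2 - 91s - 870 = 0.
Trying s = -6: the polynomial evaluates to 0, so (s + 6) is a factor.
Dividing out leaves s^3 - s^2 + 9s - 145 = 0.
This factors further as (s^2 + 4s + 29)(s - 5) = 0.

s = -6, -2 ± 5j, 5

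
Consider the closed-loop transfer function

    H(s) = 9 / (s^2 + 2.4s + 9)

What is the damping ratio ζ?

Compare the denominator to the standard form s^2 + 2ζωₙs + ωₙ².
ωₙ² = 9, so ωₙ = 3 rad/s.
2ζωₙ = 2.4, so ζ = 2.4/(2·3) = 0.4.
With ζ = 0.4 the response is underdamped.

ζ = 0.4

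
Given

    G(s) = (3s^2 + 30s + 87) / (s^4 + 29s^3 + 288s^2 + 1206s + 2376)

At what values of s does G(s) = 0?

s = -5 + 2j, -5 - 2j

Set the numerator to zero: 3s^2 + 30s + 87 = 0, i.e. 3·(s^2 + 10s + 29) = 0.
Factoring: (s^2 + 10s + 29) = 0.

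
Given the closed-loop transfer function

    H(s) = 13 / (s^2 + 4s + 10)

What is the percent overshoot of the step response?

%OS ≈ 7.69%

Comparing s^2 + 4s + 10 to s^2 + 2ζωₙs + ωₙ²: ωₙ = √10 ≈ 3.162 rad/s and ζ = 4/(2·√10) ≈ 0.6325.
%OS = 100·exp(−πζ/√(1−ζ²)) = 100·exp(−π·0.6325/√(1−0.6325²)) ≈ 7.69%.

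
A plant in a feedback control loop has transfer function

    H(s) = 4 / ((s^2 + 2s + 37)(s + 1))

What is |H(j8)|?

|H(j8)| ≈ 0.01581

Substitute s = j8: numerator = 4, denominator = -155 - j200.
|H(j8)| = |4| / |-155 - j200| = 4 / 253.03 ≈ 0.01581.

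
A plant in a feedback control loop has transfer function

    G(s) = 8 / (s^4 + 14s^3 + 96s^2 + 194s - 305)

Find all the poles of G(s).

The poles are the roots of the denominator s^4 + 14s^3 + 96s^2 + 194s - 305 = 0.
Trying s = 1: the polynomial evaluates to 0, so (s - 1) is a factor.
Dividing out leaves s^3 + 15s^2 + 111s + 305 = 0.
This factors further as (s^2 + 10s + 61)(s + 5) = 0.

s = 1, -5 + 6j, -5 - 6j, -5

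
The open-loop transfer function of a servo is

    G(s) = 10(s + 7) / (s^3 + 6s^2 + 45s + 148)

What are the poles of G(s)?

s = -1 ± 6j, -4

The poles are the roots of the denominator s^3 + 6s^2 + 45s + 148 = 0.
Trying s = -4: the polynomial evaluates to 0, so (s + 4) is a factor.
Dividing out leaves s^2 + 2s + 37 = 0.
The quadratic formula then gives s = -1 ± 6j.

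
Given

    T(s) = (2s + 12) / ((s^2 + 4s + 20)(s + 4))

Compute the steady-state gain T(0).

Set s = 0: T(0) = (12) / (80) = 3/20.

T(0) = 3/20 ≈ 0.1500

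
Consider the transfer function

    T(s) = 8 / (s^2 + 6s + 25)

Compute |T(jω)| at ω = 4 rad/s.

Substitute s = j4: numerator = 8, denominator = 9 + j24.
|T(j4)| = |8| / |9 + j24| = 8 / 25.632 ≈ 0.3121.

|T(j4)| ≈ 0.3121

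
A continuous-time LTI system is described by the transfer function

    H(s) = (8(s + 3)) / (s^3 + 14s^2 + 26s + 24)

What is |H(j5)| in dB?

Substitute s = j5: numerator = 24 + j40, denominator = -326 + j5.
|H(j5)| = |24 + j40| / |-326 + j5| = 46.648 / 326.04 ≈ 0.1431.
In decibels: 20·log₁₀(0.1431) ≈ -16.9 dB.

|H(j5)|_dB ≈ -16.9 dB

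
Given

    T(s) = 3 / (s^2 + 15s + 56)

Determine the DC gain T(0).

Set s = 0: T(0) = (3) / (56) = 3/56.

T(0) = 3/56 ≈ 0.05357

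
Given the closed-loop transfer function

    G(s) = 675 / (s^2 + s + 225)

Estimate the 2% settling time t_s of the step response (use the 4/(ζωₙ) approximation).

Comparing s^2 + s + 225 to s^2 + 2ζωₙs + ωₙ²: ωₙ = 15 rad/s and ζ = 1/(2·15) ≈ 0.03333.
ζωₙ = 1/2 = 0.5, so t_s ≈ 4/(ζωₙ) = 4/0.5 = 8 s.

t_s ≈ 8 s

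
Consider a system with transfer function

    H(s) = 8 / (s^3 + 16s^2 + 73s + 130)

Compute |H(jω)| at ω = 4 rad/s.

|H(j4)| ≈ 0.03071

Substitute s = j4: numerator = 8, denominator = -126 + j228.
|H(j4)| = |8| / |-126 + j228| = 8 / 260.50 ≈ 0.03071.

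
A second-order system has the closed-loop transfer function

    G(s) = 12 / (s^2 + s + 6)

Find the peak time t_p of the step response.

t_p ≈ 1.310 s

Comparing s^2 + s + 6 to s^2 + 2ζωₙs + ωₙ²: ωₙ = √6 ≈ 2.449 rad/s and ζ = 1/(2·√6) ≈ 0.2041.
ζωₙ = 1/2 = 0.5, so ω_d = ωₙ√(1−ζ²) = √(ωₙ² − (ζωₙ)²) = √(6 − 0.5²) = √5.75 ≈ 2.398 rad/s.
t_p = π/ω_d = π/2.398 ≈ 1.310 s.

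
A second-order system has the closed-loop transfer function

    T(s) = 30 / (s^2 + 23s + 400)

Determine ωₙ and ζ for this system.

ωₙ = 20 rad/s, ζ = 0.575

Compare the denominator to the standard form s^2 + 2ζωₙs + ωₙ².
ωₙ² = 400, so ωₙ = 20 rad/s.
2ζωₙ = 23, so ζ = 23/(2·20) = 0.575.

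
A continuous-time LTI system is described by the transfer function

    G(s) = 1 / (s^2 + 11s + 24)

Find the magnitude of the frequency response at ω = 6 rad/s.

|G(j6)| ≈ 0.01491

Substitute s = j6: numerator = 1, denominator = -12 + j66.
|G(j6)| = |1| / |-12 + j66| = 1 / 67.082 ≈ 0.01491.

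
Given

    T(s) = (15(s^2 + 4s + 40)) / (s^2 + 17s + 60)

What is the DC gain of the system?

Set s = 0: T(0) = (600) / (60) = 10.

T(0) = 10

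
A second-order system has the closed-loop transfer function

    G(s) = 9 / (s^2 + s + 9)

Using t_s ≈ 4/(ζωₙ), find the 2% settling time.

Comparing s^2 + s + 9 to s^2 + 2ζωₙs + ωₙ²: ωₙ = 3 rad/s and ζ = 1/(2·3) ≈ 0.1667.
ζωₙ = 1/2 = 0.5, so t_s ≈ 4/(ζωₙ) = 4/0.5 = 8 s.

t_s ≈ 8 s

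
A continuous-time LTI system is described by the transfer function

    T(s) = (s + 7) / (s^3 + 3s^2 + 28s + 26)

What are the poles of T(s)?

s = -1 ± 5j, -1

The poles are the roots of the denominator s^3 + 3s^2 + 28s + 26 = 0.
Trying s = -1: the polynomial evaluates to 0, so (s + 1) is a factor.
Dividing out leaves s^2 + 2s + 26 = 0.
The quadratic formula then gives s = -1 ± 5j.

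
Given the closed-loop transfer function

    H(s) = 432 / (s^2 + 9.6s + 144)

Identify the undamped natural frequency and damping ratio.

ωₙ = 12 rad/s, ζ = 0.4

Compare the denominator to the standard form s^2 + 2ζωₙs + ωₙ².
ωₙ² = 144, so ωₙ = 12 rad/s.
2ζωₙ = 9.6, so ζ = 9.6/(2·12) = 0.4.
With ζ = 0.4 the response is underdamped.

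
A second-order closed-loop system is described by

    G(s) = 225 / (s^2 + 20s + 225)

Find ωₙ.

ωₙ = 15 rad/s

Compare the denominator to the standard form s^2 + 2ζωₙs + ωₙ².
ωₙ² = 225, so ωₙ = 15 rad/s.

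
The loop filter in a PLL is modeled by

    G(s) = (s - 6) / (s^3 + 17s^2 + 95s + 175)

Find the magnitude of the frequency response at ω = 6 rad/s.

|G(j6)| ≈ 0.01509

Substitute s = j6: numerator = -6 + j6, denominator = -437 + j354.
|G(j6)| = |-6 + j6| / |-437 + j354| = 8.4853 / 562.39 ≈ 0.01509.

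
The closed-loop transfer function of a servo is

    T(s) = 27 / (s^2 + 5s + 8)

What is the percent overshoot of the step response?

Comparing s^2 + 5s + 8 to s^2 + 2ζωₙs + ωₙ²: ωₙ = √8 ≈ 2.828 rad/s and ζ = 5/(2·√8) ≈ 0.8839.
%OS = 100·exp(−πζ/√(1−ζ²)) = 100·exp(−π·0.8839/√(1−0.8839²)) ≈ 0.264%.

%OS ≈ 0.264%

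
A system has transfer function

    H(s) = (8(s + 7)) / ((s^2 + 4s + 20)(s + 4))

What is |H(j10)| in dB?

|H(j10)|_dB ≈ -19.9 dB

Substitute s = j10: numerator = 56 + j80, denominator = -720 - j640.
|H(j10)| = |56 + j80| / |-720 - j640| = 97.652 / 963.33 ≈ 0.1014.
In decibels: 20·log₁₀(0.1014) ≈ -19.9 dB.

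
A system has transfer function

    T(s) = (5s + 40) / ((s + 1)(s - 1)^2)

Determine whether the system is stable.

unstable

The poles can be read from the denominator factors: s = -1, 1, 1.
Since the pole(s) at s = 1, 1 lie in the right half-plane, the system is unstable.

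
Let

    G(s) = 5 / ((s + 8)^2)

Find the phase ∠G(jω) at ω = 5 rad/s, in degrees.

At s = j5: numerator = 5, denominator = 39 + j80.
∠G = ∠num − ∠den = 0° − (64.011°) = -64.01°.

∠G(j5) ≈ -64.01°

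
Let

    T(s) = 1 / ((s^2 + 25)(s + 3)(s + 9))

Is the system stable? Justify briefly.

The poles can be read from the denominator factors: s = ±5j, -3, -9.
Since the simple pole(s) at s = ±5j lie on the jω-axis with none in the right half-plane, the system is marginally stable.

marginally stable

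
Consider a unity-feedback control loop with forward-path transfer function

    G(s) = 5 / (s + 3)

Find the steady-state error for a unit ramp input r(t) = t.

e_ss = ∞

G(s) has no poles at the origin.
This is a Type 0 system; Kv = lim_{s→0} s·G(s) = 0, so the steady-state error for a ramp input is infinite.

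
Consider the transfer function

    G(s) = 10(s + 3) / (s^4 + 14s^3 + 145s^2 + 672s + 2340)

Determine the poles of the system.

s = -4 + 6j, -4 - 6j, -3 + 6j, -3 - 6j

The poles are the roots of the denominator s^4 + 14s^3 + 145s^2 + 672s + 2340 = 0.
No real roots exist; factor into two real quadratics: (s^2 + 8s + 52)(s^2 + 6s + 45) = 0.
Each quadratic gives a conjugate pair via the quadratic formula.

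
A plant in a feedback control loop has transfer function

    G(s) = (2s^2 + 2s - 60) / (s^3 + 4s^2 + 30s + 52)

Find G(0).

Set s = 0: G(0) = (-60) / (52) = -15/13.

G(0) = -15/13 ≈ -1.154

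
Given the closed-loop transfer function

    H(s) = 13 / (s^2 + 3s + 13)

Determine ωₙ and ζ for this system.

Compare the denominator to the standard form s^2 + 2ζωₙs + ωₙ².
ωₙ² = 13, so ωₙ = √13 ≈ 3.606 rad/s.
2ζωₙ = 3, so ζ = 3/(2·√13) ≈ 0.4160.
With ζ = 0.4160 the response is underdamped.

ωₙ ≈ 3.606 rad/s, ζ ≈ 0.4160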